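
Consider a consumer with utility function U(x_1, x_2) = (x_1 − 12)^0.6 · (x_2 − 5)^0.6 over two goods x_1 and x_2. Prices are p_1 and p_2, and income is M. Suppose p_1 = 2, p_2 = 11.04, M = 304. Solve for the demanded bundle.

Let x_1' = x_1−12, x_2' = x_2−5. MRS = x_2'/x_1' = p_1/p_2.
After buying the subsistence bundle (12, 5), a share 0.5 of the remaining income goes to x_1: x_1* = 12 + 0.5·(M − 12p_1 − 5p_2)/p_1.
Discretionary income = 304 − 12·2 − 5·11.04 = 224.8; x_1* = 12 + 0.5·224.8/2 = 68.2; x_2* = 5 + 0.5·224.8/11.04 = 15.1812.

x_1* = 68.2, x_2* = 15.1812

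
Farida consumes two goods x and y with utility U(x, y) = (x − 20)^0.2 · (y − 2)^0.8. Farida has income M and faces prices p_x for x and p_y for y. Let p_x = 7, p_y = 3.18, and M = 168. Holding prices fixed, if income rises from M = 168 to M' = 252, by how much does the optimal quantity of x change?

Δx* = 2.4

Let x' = x−20, y' = y−2. MRS = (1/4)·y'/x' = p_x/p_y.
After buying the subsistence bundle (20, 2), a share 0.2 of the remaining income goes to x: x* = 20 + 0.2·(M − 20p_x − 2p_y)/p_x.
Discretionary income = 168 − 20·7 − 2·3.18 = 21.64; x* = 20 + 0.2·21.64/7 = 20.6183.
At M' = 252: x* = 23.0183. Change: 23.0183 − 20.6183 = 2.4.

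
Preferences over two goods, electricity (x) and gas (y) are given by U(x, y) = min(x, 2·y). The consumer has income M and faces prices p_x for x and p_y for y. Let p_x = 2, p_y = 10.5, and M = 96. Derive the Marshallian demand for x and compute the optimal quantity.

x* = 13.2414

With perfect complements, no substitution: consume in ratio x:y = 2:1.
Budget: p_x·x + p_y·(1/2)·x = M, so (2·p_x + p_y)·x = 2·M.
Demand: x*(p_x,p_y,M) = 2·M/(2·p_x + p_y), y* = M/(2·p_x + p_y).
Here 2·2 + 10.5 = 14.5, giving x* = 13.2414.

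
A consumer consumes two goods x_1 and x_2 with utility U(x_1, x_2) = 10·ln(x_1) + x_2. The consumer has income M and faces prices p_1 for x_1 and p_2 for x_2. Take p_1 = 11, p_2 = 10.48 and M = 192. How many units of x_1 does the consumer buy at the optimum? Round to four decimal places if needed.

x_1* = 9.5273

MU_x_1 = 10/x_1, MU_x_2 = 1. Tangency: 10/x_1 = p_1/p_2.
So x_1*(p_1,p_2) = 10·p_2/p_1, independent of income; and x_2* = (M − 10·p_2)/p_2.
At the given prices: x_1* = 10·10.48/11 = 9.5273.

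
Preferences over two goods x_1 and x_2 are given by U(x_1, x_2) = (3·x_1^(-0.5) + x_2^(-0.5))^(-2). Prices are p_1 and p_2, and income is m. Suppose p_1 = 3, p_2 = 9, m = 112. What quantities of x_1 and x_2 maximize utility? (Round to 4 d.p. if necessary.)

MRS = MU_x_1/MU_x_2 = 3·(x_2/x_1)^(1.5). Set equal to p_1/p_2.
Hence x_2/x_1 = ((1/3)·p_1/p_2)^(1/(1.5)), i.e. raised to the 2/3 power.
With the ratio pinned down, the budget gives x_1* = m/(p_1 + p_2·(x_2/x_1)) and x_2* = (x_2/x_1)·x_1*.
Numerically x_2/x_1 = 0.23112, so x_1* = 112/(3 + 9·0.23112) = 22.0469 and x_2* = 0.23112·22.0469 = 5.0955.

x_1* = 22.0469, x_2* = 5.0955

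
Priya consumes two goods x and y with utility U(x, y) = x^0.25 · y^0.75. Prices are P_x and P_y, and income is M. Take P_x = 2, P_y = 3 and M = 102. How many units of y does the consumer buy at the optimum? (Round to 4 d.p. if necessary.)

y* = 25.5

The MRS is (1/3)·y/x. Set MRS = P_x/P_y.
Rearranging, P_y·y = 3·P_x·x. Substituting into the budget gives P_x·x·(1 + 3) = M.
Demand: x*(P_x,P_y,M) = 0.25·M/P_x and y* = 0.75·M/P_y.
At P_x=2, P_y=3, M=102: y* = 0.75·102/3 = 25.5.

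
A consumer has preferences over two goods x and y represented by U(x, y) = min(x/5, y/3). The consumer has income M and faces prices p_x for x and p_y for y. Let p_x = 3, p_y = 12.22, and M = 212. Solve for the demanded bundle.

x* = 20.5188, y* = 12.3113

Leontief preferences: the optimum is at the kink where x/5 = y/3, i.e. y = (3/5)·x.
Budget: p_x·x + p_y·(3/5)·x = M, so (5·p_x + 3·p_y)·x = 5·M.
Demand: x*(p_x,p_y,M) = 5·M/(5·p_x + 3·p_y), y* = 3·M/(5·p_x + 3·p_y).
Here 5·3 + 3·12.22 = 51.66, giving x* = 20.5188 and y* = 12.3113.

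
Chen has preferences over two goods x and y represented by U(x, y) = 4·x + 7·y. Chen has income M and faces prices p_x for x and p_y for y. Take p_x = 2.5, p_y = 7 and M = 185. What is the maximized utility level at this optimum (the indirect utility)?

Perfect substitutes: compare marginal utility per dollar. 4/p_x vs 7/p_y → 1.6 vs 1.
x gives more utility per dollar, so spend all income on x: x* = M/p_x, y* = 0.
Numerically: x* = 74, y* = 0.
Utility at the optimum: U(74, 0) = 296.

V = 296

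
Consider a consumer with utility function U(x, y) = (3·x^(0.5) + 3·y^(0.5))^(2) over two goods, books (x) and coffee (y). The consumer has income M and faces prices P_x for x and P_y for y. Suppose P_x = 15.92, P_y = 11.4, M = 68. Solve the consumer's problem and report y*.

MU_x ∝ 3·x^(-0.5), MU_y ∝ 3·y^(-0.5), so MRS = (y/x)^(0.5) = P_x/P_y.
Hence y/x = (P_x/P_y)^(1/(0.5)), i.e. raised to the 2 power.
Substitute y = (y/x)·x into the budget: x* = M/(P_x + P_y·(y/x)).
Numerically y/x = 1.950188, so x* = 68/(15.92 + 11.4·1.950188) = 1.7823 and y* = 1.950188·1.7823 = 3.4759.

y* = 3.4759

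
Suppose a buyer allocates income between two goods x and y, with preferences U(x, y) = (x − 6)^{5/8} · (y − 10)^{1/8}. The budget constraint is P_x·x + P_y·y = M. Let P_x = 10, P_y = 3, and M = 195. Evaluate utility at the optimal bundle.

V = 4.8361

Discretionary income = 195 − 6·10 − 10·3 = 105; x* = 6 + 5/6·105/10 = 14.75; y* = 10 + 1/6·105/3 = 15.8333.
Utility at the optimum: U(14.75, 15.8333) = 4.8361.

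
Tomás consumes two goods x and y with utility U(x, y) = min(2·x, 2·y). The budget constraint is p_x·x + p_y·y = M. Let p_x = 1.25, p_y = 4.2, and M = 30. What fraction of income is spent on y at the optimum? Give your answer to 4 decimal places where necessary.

share on y = 0.7706

Here 2·1.25 + 2·4.2 = 10.9, giving x* = 5.5046 and y* = 5.5046.
Expenditure on y: 4.2·5.5046 = 23.1193; share = 0.7706.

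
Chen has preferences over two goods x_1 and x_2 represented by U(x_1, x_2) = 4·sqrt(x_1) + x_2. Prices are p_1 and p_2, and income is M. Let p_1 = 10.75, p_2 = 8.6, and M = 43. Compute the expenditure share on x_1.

Utility is quasi-linear in x_2; the FOC for x_1 is 2/√x_1 = p_1/p_2.
Thus x_1* = (2·p_2/p_1)² — independent of M — with the rest of income spent on x_2.
Plugging in: x_1* = (2·8.6/10.75)² = 2.56, x_2* = 1.8.
Expenditure on x_1: 10.75·2.56 = 27.52; share = 0.64.

share on x_1 = 0.64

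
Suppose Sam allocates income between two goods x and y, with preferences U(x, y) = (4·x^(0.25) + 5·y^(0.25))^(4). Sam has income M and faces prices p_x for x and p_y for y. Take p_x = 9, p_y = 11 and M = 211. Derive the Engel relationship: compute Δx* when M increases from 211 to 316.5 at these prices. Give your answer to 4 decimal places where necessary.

From the CES first-order condition, (4/5)·(y/x)^(0.75) = p_x/p_y.
Solve for the ratio: y/x = [(5/4)·p_x/p_y]^(4/3).
With the ratio pinned down, the budget gives x* = M/(p_x + p_y·(y/x)) and y* = (y/x)·x*.
Numerically y/x = 1.030417, so x* = 211/(9 + 11·1.030417) = 10.3764.
At M' = 316.5: x* = 15.5646. Change: 15.5646 − 10.3764 = 5.1882.

Δx* = 5.1882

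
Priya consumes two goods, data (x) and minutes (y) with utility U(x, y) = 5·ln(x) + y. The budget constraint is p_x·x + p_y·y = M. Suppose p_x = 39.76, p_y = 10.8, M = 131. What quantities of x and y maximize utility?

x* = 1.3581, y* = 7.1296

MU_x = 5/x, MU_y = 1. Tangency: 5/x = p_x/p_y.
So x*(p_x,p_y) = 5·p_y/p_x, independent of income; and y* = (M − 5·p_y)/p_y.
At the given prices: x* = 5·10.8/39.76 = 1.3581, and y* = 7.1296.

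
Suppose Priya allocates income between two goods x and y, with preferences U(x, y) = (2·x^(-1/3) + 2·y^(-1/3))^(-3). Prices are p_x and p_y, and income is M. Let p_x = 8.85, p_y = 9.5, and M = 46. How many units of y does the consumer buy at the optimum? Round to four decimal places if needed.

MRS = MU_x/MU_y = (y/x)^(4/3). Set equal to p_x/p_y.
Solve for the ratio: y/x = [p_x/p_y]^(0.75).
Substitute y = (y/x)·x into the budget: x* = M/(p_x + p_y·(y/x)).
Numerically y/x = 0.948232, so x* = 46/(8.85 + 9.5·0.948232) = 2.5758 and y* = 0.948232·2.5758 = 2.4425.

y* = 2.4425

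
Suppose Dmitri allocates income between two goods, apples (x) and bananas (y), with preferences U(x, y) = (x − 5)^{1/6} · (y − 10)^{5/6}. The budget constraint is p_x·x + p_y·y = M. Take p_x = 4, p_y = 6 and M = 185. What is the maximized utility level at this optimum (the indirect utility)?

V = 11.9319

MRS = (1/5)·(y−10)/(x−5). Tangency with p_x/p_y gives y−10 = 5·(p_x/p_y)·(x−5).
After buying the subsistence bundle (5, 10), a share 1/6 of the remaining income goes to x: x* = 5 + 1/6·(M − 5p_x − 10p_y)/p_x.
Discretionary income = 185 − 5·4 − 10·6 = 105; x* = 5 + 1/6·105/4 = 9.375; y* = 10 + 5/6·105/6 = 24.5833.
Utility at the optimum: U(9.375, 24.5833) = 11.9319.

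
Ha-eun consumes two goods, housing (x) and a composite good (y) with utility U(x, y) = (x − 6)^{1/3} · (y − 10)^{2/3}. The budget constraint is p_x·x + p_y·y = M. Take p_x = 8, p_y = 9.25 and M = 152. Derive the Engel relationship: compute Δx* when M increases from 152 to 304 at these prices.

MRS = (1/2)·(y−10)/(x−6). Tangency with p_x/p_y gives y−10 = 2·(p_x/p_y)·(x−6).
Substituting into the budget: x* = 6 + 1/3·(M − 6·p_x − 10·p_y)/p_x, and y* = 10 + 2/3·(…)/p_y.
Discretionary income = 152 − 6·8 − 10·9.25 = 11.5; x* = 6 + 1/3·11.5/8 = 6.4792.
At M' = 304: x* = 12.8125. Change: 12.8125 − 6.4792 = 6.3333.

Δx* = 6.3333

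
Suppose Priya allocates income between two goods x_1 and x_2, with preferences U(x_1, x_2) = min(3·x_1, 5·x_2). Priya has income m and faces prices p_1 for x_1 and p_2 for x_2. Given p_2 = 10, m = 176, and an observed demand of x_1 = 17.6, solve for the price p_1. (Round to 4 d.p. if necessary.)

With perfect complements, no substitution: consume in ratio x_1:x_2 = 5:3.
Budget: p_1·x_1 + p_2·(3/5)·x_1 = m, so (5·p_1 + 3·p_2)·x_1 = 5·m.
Demand: x_1*(p_1,p_2,m) = 5·m/(5·p_1 + 3·p_2), x_2* = 3·m/(5·p_1 + 3·p_2).
Set x_1* = 17.6 in the demand function and solve for p_1: p_1 = 4.

p_1 = 4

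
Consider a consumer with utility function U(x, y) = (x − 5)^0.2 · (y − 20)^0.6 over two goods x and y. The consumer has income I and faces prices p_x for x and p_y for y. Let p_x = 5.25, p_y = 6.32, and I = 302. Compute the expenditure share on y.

This is Cobb-Douglas in (x−5, y−20): tangency gives 0.2·p_y·(y−20) = 0.6·p_x·(x−5).
After buying the subsistence bundle (5, 20), a share 0.25 of the remaining income goes to x: x* = 5 + 0.25·(I − 5p_x − 20p_y)/p_x.
Discretionary income = 302 − 5·5.25 − 20·6.32 = 149.35; x* = 5 + 0.25·149.35/5.25 = 12.1119; y* = 20 + 0.75·149.35/6.32 = 37.7235.
Expenditure on y: 6.32·37.7235 = 238.4125; share = 0.7894.

share on y = 0.7894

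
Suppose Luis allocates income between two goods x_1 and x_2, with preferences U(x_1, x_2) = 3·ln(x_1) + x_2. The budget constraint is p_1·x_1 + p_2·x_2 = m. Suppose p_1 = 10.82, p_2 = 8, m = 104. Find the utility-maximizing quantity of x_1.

So x_1*(p_1,p_2) = 3·p_2/p_1, independent of income; and x_2* = (m − 3·p_2)/p_2.
At the given prices: x_1* = 3·8/10.82 = 2.2181.

x_1* = 2.2181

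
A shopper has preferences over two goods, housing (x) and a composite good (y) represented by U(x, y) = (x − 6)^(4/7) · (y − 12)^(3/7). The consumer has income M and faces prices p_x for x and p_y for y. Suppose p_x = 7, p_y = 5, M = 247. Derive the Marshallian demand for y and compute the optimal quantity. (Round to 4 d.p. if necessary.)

y* = 24.4286

Let x' = x−6, y' = y−12. MRS = (4/3)·y'/x' = p_x/p_y.
After buying the subsistence bundle (6, 12), a share 4/7 of the remaining income goes to x: x* = 6 + 4/7·(M − 6p_x − 12p_y)/p_x.
Discretionary income = 247 − 6·7 − 12·5 = 145; y* = 12 + 3/7·145/5 = 24.4286.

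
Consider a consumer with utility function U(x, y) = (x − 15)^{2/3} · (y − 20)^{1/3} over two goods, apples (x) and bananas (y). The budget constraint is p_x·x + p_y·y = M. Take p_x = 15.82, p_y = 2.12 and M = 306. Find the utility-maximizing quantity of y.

y* = 24.1352

Let x' = x−15, y' = y−20. MRS = 2·y'/x' = p_x/p_y.
After buying the subsistence bundle (15, 20), a share 2/3 of the remaining income goes to x: x* = 15 + 2/3·(M − 15p_x − 20p_y)/p_x.
Discretionary income = 306 − 15·15.82 − 20·2.12 = 26.3; y* = 20 + 1/3·26.3/2.12 = 24.1352.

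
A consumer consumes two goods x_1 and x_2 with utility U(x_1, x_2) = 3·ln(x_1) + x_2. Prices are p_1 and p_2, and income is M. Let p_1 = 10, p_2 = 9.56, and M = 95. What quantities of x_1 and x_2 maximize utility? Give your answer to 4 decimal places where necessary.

x_1* = 2.868, x_2* = 6.9372

Set MRS = p_1/p_2: (3/x_1)/1 = p_1/p_2.
So x_1*(p_1,p_2) = 3·p_2/p_1, independent of income; and x_2* = (M − 3·p_2)/p_2.
At the given prices: x_1* = 3·9.56/10 = 2.868, and x_2* = 6.9372.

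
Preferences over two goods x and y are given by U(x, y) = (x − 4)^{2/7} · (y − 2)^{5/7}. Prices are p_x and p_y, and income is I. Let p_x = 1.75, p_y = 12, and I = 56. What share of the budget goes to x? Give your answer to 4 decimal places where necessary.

share on x = 0.2526

MRS = (2/5)·(y−2)/(x−4). Tangency with p_x/p_y gives y−2 = (5/2)·(p_x/p_y)·(x−4).
After buying the subsistence bundle (4, 2), a share 2/7 of the remaining income goes to x: x* = 4 + 2/7·(I − 4p_x − 2p_y)/p_x.
Discretionary income = 56 − 4·1.75 − 2·12 = 25; x* = 4 + 2/7·25/1.75 = 8.0816; y* = 2 + 5/7·25/12 = 3.4881.
Expenditure on x: 1.75·8.0816 = 14.1429; share = 0.2526.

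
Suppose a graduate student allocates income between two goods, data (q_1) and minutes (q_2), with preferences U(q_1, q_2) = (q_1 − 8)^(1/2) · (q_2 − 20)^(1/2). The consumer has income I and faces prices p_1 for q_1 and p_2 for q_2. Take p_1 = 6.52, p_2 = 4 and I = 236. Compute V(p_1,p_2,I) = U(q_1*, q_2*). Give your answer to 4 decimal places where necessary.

After buying the subsistence bundle (8, 20), a share 0.5 of the remaining income goes to q_1: q_1* = 8 + 0.5·(I − 8p_1 − 20p_2)/p_1.
Discretionary income = 236 − 8·6.52 − 20·4 = 103.84; q_1* = 8 + 0.5·103.84/6.52 = 15.9632; q_2* = 20 + 0.5·103.84/4 = 32.98.
Utility at the optimum: U(15.9632, 32.98) = 10.1667.

V = 10.1667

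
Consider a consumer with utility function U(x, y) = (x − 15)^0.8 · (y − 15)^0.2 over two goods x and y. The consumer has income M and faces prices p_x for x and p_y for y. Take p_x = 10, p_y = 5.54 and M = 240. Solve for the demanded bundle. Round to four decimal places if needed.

MRS = 4·(y−15)/(x−15). Tangency with p_x/p_y gives y−15 = (1/4)·(p_x/p_y)·(x−15).
Substituting into the budget: x* = 15 + 0.8·(M − 15·p_x − 15·p_y)/p_x, and y* = 15 + 0.2·(…)/p_y.
Discretionary income = 240 − 15·10 − 15·5.54 = 6.9; x* = 15 + 0.8·6.9/10 = 15.552; y* = 15 + 0.2·6.9/5.54 = 15.2491.

x* = 15.552, y* = 15.2491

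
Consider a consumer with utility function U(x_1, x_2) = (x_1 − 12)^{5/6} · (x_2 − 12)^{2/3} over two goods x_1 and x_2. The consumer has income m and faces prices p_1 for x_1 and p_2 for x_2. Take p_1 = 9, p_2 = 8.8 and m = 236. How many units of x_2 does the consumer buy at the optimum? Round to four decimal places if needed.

x_2* = 13.1313

After buying the subsistence bundle (12, 12), a share 5/9 of the remaining income goes to x_1: x_1* = 12 + 5/9·(m − 12p_1 − 12p_2)/p_1.
Discretionary income = 236 − 12·9 − 12·8.8 = 22.4; x_2* = 12 + 4/9·22.4/8.8 = 13.1313.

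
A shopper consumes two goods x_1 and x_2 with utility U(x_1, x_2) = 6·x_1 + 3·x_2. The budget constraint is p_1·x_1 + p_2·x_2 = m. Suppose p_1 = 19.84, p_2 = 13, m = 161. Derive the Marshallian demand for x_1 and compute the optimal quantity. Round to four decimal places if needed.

x_1* = 8.1149

Linear utility — the consumer picks whichever good has higher MU/price: 6/19.84 = 0.3024 vs 3/13 = 0.2308.
x_1 gives more utility per dollar, so spend all income on x_1: x_1* = m/p_1, x_2* = 0.
Numerically: x_1* = 8.1149, x_2* = 0.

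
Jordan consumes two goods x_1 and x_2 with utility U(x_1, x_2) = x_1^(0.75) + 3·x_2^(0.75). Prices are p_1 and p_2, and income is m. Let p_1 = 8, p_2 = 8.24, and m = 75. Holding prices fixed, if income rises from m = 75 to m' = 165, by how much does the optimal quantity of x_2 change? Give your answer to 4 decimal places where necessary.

Δx_2* = 10.7769

MU_x_1 ∝ x_1^(-0.25), MU_x_2 ∝ 3·x_2^(-0.25), so MRS = (1/3)·(x_2/x_1)^(0.25) = p_1/p_2.
Hence x_2/x_1 = (3·p_1/p_2)^(1/(0.25)), i.e. raised to the 4 power.
Substitute x_2 = (x_2/x_1)·x_1 into the budget: x_1* = m/(p_1 + p_2·(x_2/x_1)).
Numerically x_2/x_1 = 71.967451, so x_1* = 75/(8 + 8.24·71.967451) = 0.1248 and x_2* = 71.967451·0.1248 = 8.9808.
At m' = 165: x_2* = 19.7577. Change: 19.7577 − 8.9808 = 10.7769.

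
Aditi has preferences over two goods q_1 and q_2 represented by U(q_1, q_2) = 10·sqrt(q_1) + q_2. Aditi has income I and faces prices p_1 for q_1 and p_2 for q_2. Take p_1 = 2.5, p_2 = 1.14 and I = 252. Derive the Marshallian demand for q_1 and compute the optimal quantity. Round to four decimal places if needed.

Utility is quasi-linear in q_2; the FOC for q_1 is 5/√q_1 = p_1/p_2.
Thus q_1* = (5·p_2/p_1)² — independent of I — with the rest of income spent on q_2.
Plugging in: q_1* = (5·1.14/2.5)² = 5.1984.

q_1* = 5.1984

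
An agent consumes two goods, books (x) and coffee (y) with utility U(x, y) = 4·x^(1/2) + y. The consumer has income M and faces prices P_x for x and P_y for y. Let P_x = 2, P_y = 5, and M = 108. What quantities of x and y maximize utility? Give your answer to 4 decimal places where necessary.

x* = 25, y* = 11.6

Set MRS = P_x/P_y: 2·x^(−1/2) = P_x/P_y.
Solve: √x = 2·P_y/P_x, so x*(P_x,P_y) = (2·P_y/P_x)², and y* = (M − P_x·x*)/P_y.
Plugging in: x* = (2·5/2)² = 25, y* = 11.6.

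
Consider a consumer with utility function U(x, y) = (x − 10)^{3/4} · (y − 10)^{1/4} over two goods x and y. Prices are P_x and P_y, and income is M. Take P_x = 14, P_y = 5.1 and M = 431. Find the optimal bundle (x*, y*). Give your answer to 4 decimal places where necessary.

MRS = 3·(y−10)/(x−10). Tangency with P_x/P_y gives y−10 = (1/3)·(P_x/P_y)·(x−10).
After buying the subsistence bundle (10, 10), a share 0.75 of the remaining income goes to x: x* = 10 + 0.75·(M − 10P_x − 10P_y)/P_x.
Discretionary income = 431 − 10·14 − 10·5.1 = 240; x* = 10 + 0.75·240/14 = 22.8571; y* = 10 + 0.25·240/5.1 = 21.7647.

x* = 22.8571, y* = 21.7647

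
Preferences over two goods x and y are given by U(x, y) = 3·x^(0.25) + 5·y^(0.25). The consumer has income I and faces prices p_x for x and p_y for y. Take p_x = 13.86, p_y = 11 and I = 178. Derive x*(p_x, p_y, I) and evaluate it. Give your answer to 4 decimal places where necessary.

x* = 4.0975

MRS = MU_x/MU_y = (3/5)·(y/x)^(0.75). Set equal to p_x/p_y.
Solve for the ratio: y/x = [(5/3)·p_x/p_y]^(4/3).
Substitute y = (y/x)·x into the budget: x* = I/(p_x + p_y·(y/x)).
Numerically y/x = 2.689216, so x* = 178/(13.86 + 11·2.689216) = 4.0975.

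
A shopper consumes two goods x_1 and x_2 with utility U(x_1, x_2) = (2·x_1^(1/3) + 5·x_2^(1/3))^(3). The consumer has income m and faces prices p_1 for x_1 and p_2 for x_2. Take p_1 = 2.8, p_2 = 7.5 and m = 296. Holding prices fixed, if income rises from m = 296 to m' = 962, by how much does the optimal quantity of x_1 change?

With the ratio pinned down, the budget gives x_1* = m/(p_1 + p_2·(x_2/x_1)) and x_2* = (x_2/x_1)·x_1*.
Numerically x_2/x_1 = 0.901686, so x_1* = 296/(2.8 + 7.5·0.901686) = 30.9538.
At m' = 962: x_1* = 100.5998. Change: 100.5998 − 30.9538 = 69.646.

Δx_1* = 69.646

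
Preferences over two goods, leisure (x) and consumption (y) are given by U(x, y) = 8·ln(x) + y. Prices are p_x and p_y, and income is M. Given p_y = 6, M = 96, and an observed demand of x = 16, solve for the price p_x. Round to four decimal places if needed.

p_x = 3

Set MRS = p_x/p_y: (8/x)/1 = p_x/p_y.
So x*(p_x,p_y) = 8·p_y/p_x, independent of income; and y* = (M − 8·p_y)/p_y.
Set x* = 16 in the demand function and solve for p_x: p_x = 3.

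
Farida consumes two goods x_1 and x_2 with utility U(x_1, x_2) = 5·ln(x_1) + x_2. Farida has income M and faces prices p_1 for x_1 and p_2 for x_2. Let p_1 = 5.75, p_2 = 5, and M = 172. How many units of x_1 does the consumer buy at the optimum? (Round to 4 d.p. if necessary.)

x_1* = 4.3478

At the given prices: x_1* = 5·5/5.75 = 4.3478.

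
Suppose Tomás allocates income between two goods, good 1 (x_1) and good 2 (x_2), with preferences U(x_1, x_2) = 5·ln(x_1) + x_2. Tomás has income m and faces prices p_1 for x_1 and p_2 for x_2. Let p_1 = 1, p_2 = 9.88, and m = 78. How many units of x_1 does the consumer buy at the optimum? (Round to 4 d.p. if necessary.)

Set MRS = p_1/p_2: (5/x_1)/1 = p_1/p_2.
So x_1*(p_1,p_2) = 5·p_2/p_1, independent of income; and x_2* = (m − 5·p_2)/p_2.
At the given prices: x_1* = 5·9.88/1 = 49.4.

x_1* = 49.4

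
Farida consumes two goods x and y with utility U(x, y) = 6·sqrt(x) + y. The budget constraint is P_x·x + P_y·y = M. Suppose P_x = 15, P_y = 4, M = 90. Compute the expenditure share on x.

Solve: √x = 3·P_y/P_x, so x*(P_x,P_y) = (3·P_y/P_x)², and y* = (M − P_x·x*)/P_y.
Plugging in: x* = (3·4/15)² = 0.64, y* = 20.1.
Expenditure on x: 15·0.64 = 9.6; share = 0.1067.

share on x = 0.1067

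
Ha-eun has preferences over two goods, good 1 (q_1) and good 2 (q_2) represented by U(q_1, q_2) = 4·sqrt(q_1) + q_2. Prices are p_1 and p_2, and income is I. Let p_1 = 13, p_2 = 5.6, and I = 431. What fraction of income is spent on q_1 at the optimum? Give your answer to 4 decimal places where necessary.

share on q_1 = 0.0224

MU_q_1 = 2/√q_1, MU_q_2 = 1. Tangency: 2/√q_1 = p_1/p_2.
Solve: √q_1 = 2·p_2/p_1, so q_1*(p_1,p_2) = (2·p_2/p_1)², and q_2* = (I − p_1·q_1*)/p_2.
Plugging in: q_1* = (2·5.6/13)² = 0.7422, q_2* = 75.2412.
Expenditure on q_1: 13·0.7422 = 9.6492; share = 0.0224.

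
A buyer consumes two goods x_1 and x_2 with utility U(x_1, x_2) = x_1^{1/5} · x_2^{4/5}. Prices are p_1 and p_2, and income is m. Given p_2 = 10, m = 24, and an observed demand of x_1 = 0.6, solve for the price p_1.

p_1 = 8

MU_x_1/MU_x_2 = (0.2·x_2)/(0.8·x_1); tangency sets this equal to p_1/p_2.
So 0.2·p_2·x_2 = 0.8·p_1·x_1; combined with the budget, a share 0.2 of income goes to x_1.
Demand: x_1*(p_1,p_2,m) = 0.2·m/p_1 and x_2* = 0.8·m/p_2.
Set x_1* = 0.6 in the demand function and solve for p_1: p_1 = 8.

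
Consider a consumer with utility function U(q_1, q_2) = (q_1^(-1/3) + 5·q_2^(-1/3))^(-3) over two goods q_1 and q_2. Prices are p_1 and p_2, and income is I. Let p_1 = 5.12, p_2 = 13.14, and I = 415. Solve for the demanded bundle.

With the ratio pinned down, the budget gives q_1* = I/(p_1 + p_2·(q_2/q_1)) and q_2* = (q_2/q_1)·q_1*.
Numerically q_2/q_1 = 1.649049, so q_1* = 415/(5.12 + 13.14·1.649049) = 15.4917 and q_2* = 1.649049·15.4917 = 25.5466.

q_1* = 15.4917, q_2* = 25.5466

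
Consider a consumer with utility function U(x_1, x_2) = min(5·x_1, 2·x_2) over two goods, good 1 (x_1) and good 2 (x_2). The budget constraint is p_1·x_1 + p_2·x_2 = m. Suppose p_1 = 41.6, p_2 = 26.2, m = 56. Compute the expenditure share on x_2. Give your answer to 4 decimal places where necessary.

With perfect complements, no substitution: consume in ratio x_1:x_2 = 2:5.
Budget: p_1·x_1 + p_2·(5/2)·x_1 = m, so (2·p_1 + 5·p_2)·x_1 = 2·m.
Demand: x_1*(p_1,p_2,m) = 2·m/(2·p_1 + 5·p_2), x_2* = 5·m/(2·p_1 + 5·p_2).
Here 2·41.6 + 5·26.2 = 214.2, giving x_1* = 0.5229 and x_2* = 1.3072.
Expenditure on x_2: 26.2·1.3072 = 34.2484; share = 0.6116.

share on x_2 = 0.6116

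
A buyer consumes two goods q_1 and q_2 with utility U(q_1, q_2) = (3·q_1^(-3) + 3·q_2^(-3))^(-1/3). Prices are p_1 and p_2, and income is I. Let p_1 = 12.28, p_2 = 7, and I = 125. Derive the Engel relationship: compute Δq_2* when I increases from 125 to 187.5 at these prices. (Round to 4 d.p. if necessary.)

Δq_2* = 3.537

From the CES first-order condition, (q_2/q_1)^(4) = p_1/p_2.
Solve for the ratio: q_2/q_1 = [p_1/p_2]^(0.25).
With the ratio pinned down, the budget gives q_1* = I/(p_1 + p_2·(q_2/q_1)) and q_2* = (q_2/q_1)·q_1*.
Numerically q_2/q_1 = 1.150867, so q_1* = 125/(12.28 + 7·1.150867) = 6.1467 and q_2* = 1.150867·6.1467 = 7.074.
At I' = 187.5: q_2* = 10.6111. Change: 10.6111 − 7.074 = 3.537.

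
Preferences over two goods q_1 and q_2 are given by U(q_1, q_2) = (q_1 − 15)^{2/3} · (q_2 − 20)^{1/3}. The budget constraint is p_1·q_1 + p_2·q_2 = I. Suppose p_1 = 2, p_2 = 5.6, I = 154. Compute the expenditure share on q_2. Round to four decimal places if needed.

This is Cobb-Douglas in (q_1−15, q_2−20): tangency gives 2/3·p_2·(q_2−20) = 1/3·p_1·(q_1−15).
After buying the subsistence bundle (15, 20), a share 2/3 of the remaining income goes to q_1: q_1* = 15 + 2/3·(I − 15p_1 − 20p_2)/p_1.
Discretionary income = 154 − 15·2 − 20·5.6 = 12; q_1* = 15 + 2/3·12/2 = 19; q_2* = 20 + 1/3·12/5.6 = 20.7143.
Expenditure on q_2: 5.6·20.7143 = 116; share = 0.7532.

share on q_2 = 0.7532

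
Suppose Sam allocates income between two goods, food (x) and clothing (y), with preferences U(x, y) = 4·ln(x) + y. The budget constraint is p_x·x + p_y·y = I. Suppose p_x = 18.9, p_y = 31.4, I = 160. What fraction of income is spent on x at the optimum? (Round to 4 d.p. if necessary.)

share on x = 0.785

So x*(p_x,p_y) = 4·p_y/p_x, independent of income; and y* = (I − 4·p_y)/p_y.
At the given prices: x* = 4·31.4/18.9 = 6.6455, and y* = 1.0955.
Expenditure on x: 18.9·6.6455 = 125.6; share = 0.785.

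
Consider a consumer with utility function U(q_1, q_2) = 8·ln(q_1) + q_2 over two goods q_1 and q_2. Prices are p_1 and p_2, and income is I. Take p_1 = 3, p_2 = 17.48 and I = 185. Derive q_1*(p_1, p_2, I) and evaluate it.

Set MRS = p_1/p_2: (8/q_1)/1 = p_1/p_2.
So q_1*(p_1,p_2) = 8·p_2/p_1, independent of income; and q_2* = (I − 8·p_2)/p_2.
At the given prices: q_1* = 8·17.48/3 = 46.6133.

q_1* = 46.6133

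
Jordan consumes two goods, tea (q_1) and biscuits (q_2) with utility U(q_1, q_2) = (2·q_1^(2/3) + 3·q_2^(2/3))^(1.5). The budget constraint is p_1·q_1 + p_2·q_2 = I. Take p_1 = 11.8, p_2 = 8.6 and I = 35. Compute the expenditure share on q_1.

share on q_1 = 0.136

MU_q_1 ∝ 2·q_1^(-1/3), MU_q_2 ∝ 3·q_2^(-1/3), so MRS = (2/3)·(q_2/q_1)^(1/3) = p_1/p_2.
Solve for the ratio: q_2/q_1 = [(3/2)·p_1/p_2]^(3).
With the ratio pinned down, the budget gives q_1* = I/(p_1 + p_2·(q_2/q_1)) and q_2* = (q_2/q_1)·q_1*.
Numerically q_2/q_1 = 8.718152, so q_1* = 35/(11.8 + 8.6·8.718152) = 0.4033 and q_2* = 8.718152·0.4033 = 3.5164.
Expenditure on q_1: 11.8·0.4033 = 4.7594; share = 0.136.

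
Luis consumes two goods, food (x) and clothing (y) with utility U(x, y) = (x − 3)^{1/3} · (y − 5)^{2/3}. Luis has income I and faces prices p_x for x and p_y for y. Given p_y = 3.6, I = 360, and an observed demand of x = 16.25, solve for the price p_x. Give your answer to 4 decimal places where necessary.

MRS = (1/2)·(y−5)/(x−3). Tangency with p_x/p_y gives y−5 = 2·(p_x/p_y)·(x−3).
After buying the subsistence bundle (3, 5), a share 1/3 of the remaining income goes to x: x* = 3 + 1/3·(I − 3p_x − 5p_y)/p_x.
Set x* = 16.25 in the demand function and solve for p_x: p_x = 8.

p_x = 8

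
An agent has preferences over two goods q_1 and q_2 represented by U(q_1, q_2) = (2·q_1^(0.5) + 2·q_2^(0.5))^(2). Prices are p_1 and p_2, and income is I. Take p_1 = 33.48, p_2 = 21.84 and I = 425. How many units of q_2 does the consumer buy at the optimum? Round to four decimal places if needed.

q_2* = 11.7771

From the CES first-order condition, (q_2/q_1)^(0.5) = p_1/p_2.
Hence q_2/q_1 = (p_1/p_2)^(1/(0.5)), i.e. raised to the 2 power.
With the ratio pinned down, the budget gives q_1* = I/(p_1 + p_2·(q_2/q_1)) and q_2* = (q_2/q_1)·q_1*.
Numerically q_2/q_1 = 2.349988, so q_1* = 425/(33.48 + 21.84·2.349988) = 5.0116 and q_2* = 2.349988·5.0116 = 11.7771.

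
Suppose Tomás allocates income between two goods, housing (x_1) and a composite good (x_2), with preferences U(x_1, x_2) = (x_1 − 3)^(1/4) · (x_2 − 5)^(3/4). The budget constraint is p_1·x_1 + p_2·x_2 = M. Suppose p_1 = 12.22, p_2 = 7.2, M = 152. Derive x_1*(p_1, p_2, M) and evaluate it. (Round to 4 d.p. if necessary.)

This is Cobb-Douglas in (x_1−3, x_2−5): tangency gives 0.25·p_2·(x_2−5) = 0.75·p_1·(x_1−3).
After buying the subsistence bundle (3, 5), a share 0.25 of the remaining income goes to x_1: x_1* = 3 + 0.25·(M − 3p_1 − 5p_2)/p_1.
Discretionary income = 152 − 3·12.22 − 5·7.2 = 79.34; x_1* = 3 + 0.25·79.34/12.22 = 4.6232.

x_1* = 4.6232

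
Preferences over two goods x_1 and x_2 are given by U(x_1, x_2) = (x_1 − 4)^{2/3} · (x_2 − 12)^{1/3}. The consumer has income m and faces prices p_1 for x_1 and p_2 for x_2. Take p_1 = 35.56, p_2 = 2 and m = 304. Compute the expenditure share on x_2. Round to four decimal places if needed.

share on x_2 = 0.23

This is Cobb-Douglas in (x_1−4, x_2−12): tangency gives 2/3·p_2·(x_2−12) = 1/3·p_1·(x_1−4).
After buying the subsistence bundle (4, 12), a share 2/3 of the remaining income goes to x_1: x_1* = 4 + 2/3·(m − 4p_1 − 12p_2)/p_1.
Discretionary income = 304 − 4·35.56 − 12·2 = 137.76; x_1* = 4 + 2/3·137.76/35.56 = 6.5827; x_2* = 12 + 1/3·137.76/2 = 34.96.
Expenditure on x_2: 2·34.96 = 69.92; share = 0.23.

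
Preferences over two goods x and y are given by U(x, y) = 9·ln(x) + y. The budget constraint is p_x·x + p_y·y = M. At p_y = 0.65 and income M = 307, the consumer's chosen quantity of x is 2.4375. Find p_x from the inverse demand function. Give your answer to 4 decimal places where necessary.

MU_x = 9/x, MU_y = 1. Tangency: 9/x = p_x/p_y.
So x*(p_x,p_y) = 9·p_y/p_x, independent of income; and y* = (M − 9·p_y)/p_y.
Set x* = 2.4375 in the demand function and solve for p_x: p_x = 2.4.

p_x = 2.4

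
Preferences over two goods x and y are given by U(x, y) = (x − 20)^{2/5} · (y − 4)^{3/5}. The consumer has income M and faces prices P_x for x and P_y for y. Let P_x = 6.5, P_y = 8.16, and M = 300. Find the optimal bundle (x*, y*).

MRS = (2/3)·(y−4)/(x−20). Tangency with P_x/P_y gives y−4 = (3/2)·(P_x/P_y)·(x−20).
Substituting into the budget: x* = 20 + 0.4·(M − 20·P_x − 4·P_y)/P_x, and y* = 4 + 0.6·(…)/P_y.
Discretionary income = 300 − 20·6.5 − 4·8.16 = 137.36; x* = 20 + 0.4·137.36/6.5 = 28.4529; y* = 4 + 0.6·137.36/8.16 = 14.1.

x* = 28.4529, y* = 14.1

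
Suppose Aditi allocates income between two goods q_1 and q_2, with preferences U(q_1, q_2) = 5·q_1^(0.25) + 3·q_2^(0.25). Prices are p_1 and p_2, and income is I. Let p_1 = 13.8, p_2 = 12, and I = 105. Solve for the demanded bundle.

MRS = MU_q_1/MU_q_2 = (5/3)·(q_2/q_1)^(0.75). Set equal to p_1/p_2.
Solve for the ratio: q_2/q_1 = [(3/5)·p_1/p_2]^(4/3).
With the ratio pinned down, the budget gives q_1* = I/(p_1 + p_2·(q_2/q_1)) and q_2* = (q_2/q_1)·q_1*.
Numerically q_2/q_1 = 0.609722, so q_1* = 105/(13.8 + 12·0.609722) = 4.9724 and q_2* = 0.609722·4.9724 = 3.0318.

q_1* = 4.9724, q_2* = 3.0318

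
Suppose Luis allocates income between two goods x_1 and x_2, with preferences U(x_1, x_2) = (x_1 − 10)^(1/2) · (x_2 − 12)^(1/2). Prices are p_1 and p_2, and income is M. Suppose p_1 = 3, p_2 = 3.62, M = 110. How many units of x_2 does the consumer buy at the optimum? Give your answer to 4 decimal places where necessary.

x_2* = 17.0497

MRS = (x_2−12)/(x_1−10). Tangency with p_1/p_2 gives x_2−12 = (p_1/p_2)·(x_1−10).
Substituting into the budget: x_1* = 10 + 0.5·(M − 10·p_1 − 12·p_2)/p_1, and x_2* = 12 + 0.5·(…)/p_2.
Discretionary income = 110 − 10·3 − 12·3.62 = 36.56; x_2* = 12 + 0.5·36.56/3.62 = 17.0497.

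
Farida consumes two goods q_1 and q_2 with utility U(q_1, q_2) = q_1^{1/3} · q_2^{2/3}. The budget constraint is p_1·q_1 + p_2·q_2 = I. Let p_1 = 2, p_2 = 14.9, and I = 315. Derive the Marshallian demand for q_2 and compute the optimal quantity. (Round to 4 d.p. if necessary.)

q_2* = 14.094

MU_q_1/MU_q_2 = (1/3·q_2)/(2/3·q_1); tangency sets this equal to p_1/p_2.
So 1/3·p_2·q_2 = 2/3·p_1·q_1; combined with the budget, a share 1/3 of income goes to q_1.
Demand: q_1*(p_1,p_2,I) = 1/3·I/p_1 and q_2* = 2/3·I/p_2.
At p_1=2, p_2=14.9, I=315: q_2* = 2/3·315/14.9 = 14.094.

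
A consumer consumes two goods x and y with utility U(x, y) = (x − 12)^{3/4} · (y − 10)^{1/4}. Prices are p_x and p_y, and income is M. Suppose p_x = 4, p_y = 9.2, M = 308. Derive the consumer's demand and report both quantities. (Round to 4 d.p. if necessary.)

x* = 43.5, y* = 14.5652

Let x' = x−12, y' = y−10. MRS = 3·y'/x' = p_x/p_y.
After buying the subsistence bundle (12, 10), a share 0.75 of the remaining income goes to x: x* = 12 + 0.75·(M − 12p_x − 10p_y)/p_x.
Discretionary income = 308 − 12·4 − 10·9.2 = 168; x* = 12 + 0.75·168/4 = 43.5; y* = 10 + 0.25·168/9.2 = 14.5652.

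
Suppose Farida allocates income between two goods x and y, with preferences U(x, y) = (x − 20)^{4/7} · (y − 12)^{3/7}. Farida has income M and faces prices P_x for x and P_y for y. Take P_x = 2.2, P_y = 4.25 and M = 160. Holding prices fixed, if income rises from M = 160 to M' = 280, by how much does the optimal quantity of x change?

Let x' = x−20, y' = y−12. MRS = (4/3)·y'/x' = P_x/P_y.
Substituting into the budget: x* = 20 + 4/7·(M − 20·P_x − 12·P_y)/P_x, and y* = 12 + 3/7·(…)/P_y.
Discretionary income = 160 − 20·2.2 − 12·4.25 = 65; x* = 20 + 4/7·65/2.2 = 36.8831.
At M' = 280: x* = 68.0519. Change: 68.0519 − 36.8831 = 31.1688.

Δx* = 31.1688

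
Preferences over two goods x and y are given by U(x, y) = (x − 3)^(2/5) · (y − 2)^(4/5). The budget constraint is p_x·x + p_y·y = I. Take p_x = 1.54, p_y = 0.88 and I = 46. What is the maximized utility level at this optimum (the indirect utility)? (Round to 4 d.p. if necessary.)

Discretionary income = 46 − 3·1.54 − 2·0.88 = 39.62; x* = 3 + 1/3·39.62/1.54 = 11.5758; y* = 2 + 2/3·39.62/0.88 = 32.0152.
Utility at the optimum: U(11.5758, 32.0152) = 35.9072.

V = 35.9072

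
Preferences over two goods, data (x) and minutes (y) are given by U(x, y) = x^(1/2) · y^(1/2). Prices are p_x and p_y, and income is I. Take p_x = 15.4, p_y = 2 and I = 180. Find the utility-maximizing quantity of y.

Demand: x*(p_x,p_y,I) = 0.5·I/p_x and y* = 0.5·I/p_y.
At p_x=15.4, p_y=2, I=180: y* = 0.5·180/2 = 45.

y* = 45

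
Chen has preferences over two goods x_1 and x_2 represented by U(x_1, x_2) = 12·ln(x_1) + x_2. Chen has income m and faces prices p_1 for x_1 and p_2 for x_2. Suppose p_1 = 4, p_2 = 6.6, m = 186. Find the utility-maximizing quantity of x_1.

MU_x_1 = 12/x_1, MU_x_2 = 1. Tangency: 12/x_1 = p_1/p_2.
So x_1*(p_1,p_2) = 12·p_2/p_1, independent of income; and x_2* = (m − 12·p_2)/p_2.
At the given prices: x_1* = 12·6.6/4 = 19.8.

x_1* = 19.8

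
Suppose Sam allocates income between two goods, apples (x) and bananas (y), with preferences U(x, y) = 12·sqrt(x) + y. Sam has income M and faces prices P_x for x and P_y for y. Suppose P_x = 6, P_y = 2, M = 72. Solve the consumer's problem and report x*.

x* = 4

Set MRS = P_x/P_y: 6·x^(−1/2) = P_x/P_y.
Thus x* = (6·P_y/P_x)² — independent of M — with the rest of income spent on y.
Plugging in: x* = (6·2/6)² = 4.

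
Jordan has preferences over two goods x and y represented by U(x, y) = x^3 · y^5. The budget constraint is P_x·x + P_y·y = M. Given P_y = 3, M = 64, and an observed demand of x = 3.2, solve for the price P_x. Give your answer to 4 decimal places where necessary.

P_x = 7.5

MU_x/MU_y = (3·y)/(5·x); tangency sets this equal to P_x/P_y.
Rearranging, P_y·y = (5/3)·P_x·x. Substituting into the budget gives P_x·x·(1 + (5/3)) = M.
Demand: x*(P_x,P_y,M) = 0.375·M/P_x and y* = 0.625·M/P_y.
Set x* = 3.2 in the demand function and solve for P_x: P_x = 7.5.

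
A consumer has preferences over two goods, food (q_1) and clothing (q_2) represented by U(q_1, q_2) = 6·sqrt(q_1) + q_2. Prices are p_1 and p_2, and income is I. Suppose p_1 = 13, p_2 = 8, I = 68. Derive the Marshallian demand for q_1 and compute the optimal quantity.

Utility is quasi-linear in q_2; the FOC for q_1 is 3/√q_1 = p_1/p_2.
Thus q_1* = (3·p_2/p_1)² — independent of I — with the rest of income spent on q_2.
Plugging in: q_1* = (3·8/13)² = 3.4083.

q_1* = 3.4083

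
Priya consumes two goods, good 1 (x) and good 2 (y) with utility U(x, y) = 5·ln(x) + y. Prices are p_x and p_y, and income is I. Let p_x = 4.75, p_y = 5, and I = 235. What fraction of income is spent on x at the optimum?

share on x = 0.1064

So x*(p_x,p_y) = 5·p_y/p_x, independent of income; and y* = (I − 5·p_y)/p_y.
At the given prices: x* = 5·5/4.75 = 5.2632, and y* = 42.
Expenditure on x: 4.75·5.2632 = 25; share = 0.1064.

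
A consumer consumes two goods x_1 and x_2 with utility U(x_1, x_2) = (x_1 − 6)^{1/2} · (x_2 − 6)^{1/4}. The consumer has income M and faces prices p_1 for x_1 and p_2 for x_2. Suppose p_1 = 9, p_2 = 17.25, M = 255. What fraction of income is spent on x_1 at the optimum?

share on x_1 = 0.4667

Discretionary income = 255 − 6·9 − 6·17.25 = 97.5; x_1* = 6 + 2/3·97.5/9 = 13.2222; x_2* = 6 + 1/3·97.5/17.25 = 7.8841.
Expenditure on x_1: 9·13.2222 = 119; share = 0.4667.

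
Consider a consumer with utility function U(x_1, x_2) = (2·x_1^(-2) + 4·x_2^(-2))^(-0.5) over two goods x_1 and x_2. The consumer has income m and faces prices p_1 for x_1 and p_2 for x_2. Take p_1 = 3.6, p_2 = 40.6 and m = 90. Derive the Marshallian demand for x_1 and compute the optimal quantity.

x_1* = 3.4078

MRS = MU_x_1/MU_x_2 = (1/2)·(x_2/x_1)^(3). Set equal to p_1/p_2.
Solve for the ratio: x_2/x_1 = [2·p_1/p_2]^(1/3).
Substitute x_2 = (x_2/x_1)·x_1 into the budget: x_1* = m/(p_1 + p_2·(x_2/x_1)).
Numerically x_2/x_1 = 0.561826, so x_1* = 90/(3.6 + 40.6·0.561826) = 3.4078.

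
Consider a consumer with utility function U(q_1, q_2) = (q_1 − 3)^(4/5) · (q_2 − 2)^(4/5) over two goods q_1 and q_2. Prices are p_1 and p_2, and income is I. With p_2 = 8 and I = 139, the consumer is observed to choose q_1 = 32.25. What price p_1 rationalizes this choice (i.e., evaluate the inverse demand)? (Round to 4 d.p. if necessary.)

Let q_1' = q_1−3, q_2' = q_2−2. MRS = q_2'/q_1' = p_1/p_2.
Substituting into the budget: q_1* = 3 + 0.5·(I − 3·p_1 − 2·p_2)/p_1, and q_2* = 2 + 0.5·(…)/p_2.
Set q_1* = 32.25 in the demand function and solve for p_1: p_1 = 2.

p_1 = 2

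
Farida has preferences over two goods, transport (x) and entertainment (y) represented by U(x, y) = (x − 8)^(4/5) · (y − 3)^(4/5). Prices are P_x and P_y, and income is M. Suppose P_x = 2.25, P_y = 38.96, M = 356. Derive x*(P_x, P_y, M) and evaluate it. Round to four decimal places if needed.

x* = 57.1378

Discretionary income = 356 − 8·2.25 − 3·38.96 = 221.12; x* = 8 + 0.5·221.12/2.25 = 57.1378.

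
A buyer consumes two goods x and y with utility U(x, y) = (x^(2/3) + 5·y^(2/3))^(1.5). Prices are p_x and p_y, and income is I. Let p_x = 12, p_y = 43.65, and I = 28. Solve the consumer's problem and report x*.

With the ratio pinned down, the budget gives x* = I/(p_x + p_y·(y/x)) and y* = (y/x)·x*.
Numerically y/x = 2.597174, so x* = 28/(12 + 43.65·2.597174) = 0.2233.

x* = 0.2233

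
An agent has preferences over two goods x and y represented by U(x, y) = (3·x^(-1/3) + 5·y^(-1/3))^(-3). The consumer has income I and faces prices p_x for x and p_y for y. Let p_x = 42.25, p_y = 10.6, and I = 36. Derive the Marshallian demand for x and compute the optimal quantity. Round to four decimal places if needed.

x* = 0.4181

From the CES first-order condition, (3/5)·(y/x)^(4/3) = p_x/p_y.
Hence y/x = ((5/3)·p_x/p_y)^(1/(4/3)), i.e. raised to the 0.75 power.
Substitute y = (y/x)·x into the budget: x* = I/(p_x + p_y·(y/x)).
Numerically y/x = 4.137873, so x* = 36/(42.25 + 10.6·4.137873) = 0.4181.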